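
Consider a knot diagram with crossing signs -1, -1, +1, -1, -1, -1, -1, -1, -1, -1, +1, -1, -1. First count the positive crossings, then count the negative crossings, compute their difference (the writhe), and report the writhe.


Step 1: Count positive crossings (+1).
Positive crossings: 2
Step 2: Count negative crossings (-1).
Negative crossings: 11
Step 3: Writhe = (positive) - (negative)
w = 2 - 11 = -9
Step 4: |w| = 9, and w is negative

-9


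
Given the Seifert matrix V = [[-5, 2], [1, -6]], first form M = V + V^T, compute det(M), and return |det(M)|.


Step 1: Form V + V^T where V = [[-5, 2], [1, -6]]
  V^T = [[-5, 1], [2, -6]]
  V + V^T = [[-10, 3], [3, -12]]
Step 2: det(V + V^T) = (-10)*(-12) - 3*3
  = 120 - 9 = 111
Step 3: Knot determinant = |det(V + V^T)| = |111| = 111

111


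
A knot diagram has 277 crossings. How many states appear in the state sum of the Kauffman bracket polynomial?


Each crossing contributes 2 choices (A-smoothing or B-smoothing).
Total states = 2^277 = 242833611528216133864932738352939863330300854881517440156476551217363035650651062272

242833611528216133864932738352939863330300854881517440156476551217363035650651062272


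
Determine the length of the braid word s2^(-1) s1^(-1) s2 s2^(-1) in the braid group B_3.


The word length counts the number of generators (including inverses).
Listing each generator: s2^(-1), s1^(-1), s2, s2^(-1)
There are 4 generators in this braid word.

4


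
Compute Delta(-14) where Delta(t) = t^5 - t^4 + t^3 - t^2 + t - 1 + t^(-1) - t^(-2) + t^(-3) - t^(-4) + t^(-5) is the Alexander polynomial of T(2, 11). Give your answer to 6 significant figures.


Substituting t = -14 into Delta(t) = t^5 - t^4 + t^3 - t^2 + t - 1 + t^(-1) - t^(-2) + t^(-3) - t^(-4) + t^(-5):
Term values: (-537824) + (-38416) + (-2744) + (-196) + (-14) + (-1) + (-0.0714286) + (-0.00510204) + (-0.000364431) + (-2.60308e-05) + (-1.85934e-06)
Sum = -579195.0769
Rounded to 6 significant figures: -579195

-579195


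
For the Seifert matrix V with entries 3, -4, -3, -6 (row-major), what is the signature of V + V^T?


Step 1: V + V^T = [[6, -7], [-7, -12]]
Step 2: trace = -6, det = -121
Step 3: Discriminant = (-6)^2 - 4*(-121) = 520
Step 4: Eigenvalues: 8.40175, -14.4018
Step 5: Signature = (# positive eigenvalues) - (# negative eigenvalues) = 0

0


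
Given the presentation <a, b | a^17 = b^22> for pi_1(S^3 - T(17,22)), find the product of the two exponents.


The relation is a^17 = b^22.
Product of exponents = 17 * 22
= 374

374


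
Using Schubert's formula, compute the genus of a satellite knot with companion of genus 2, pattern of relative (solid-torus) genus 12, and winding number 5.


Schubert: g(satellite) = g_rel(pattern) + |winding| * g(companion),
where g_rel(pattern) is the genus of the pattern relative to the solid torus.
= 12 + 5 * 2
= 12 + 10 = 22

22


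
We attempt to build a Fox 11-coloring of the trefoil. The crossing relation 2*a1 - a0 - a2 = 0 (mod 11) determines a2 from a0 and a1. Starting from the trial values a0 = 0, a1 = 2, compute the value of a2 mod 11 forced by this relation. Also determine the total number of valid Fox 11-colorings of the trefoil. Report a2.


Step 1: Apply the given crossing relation 2*a1 - a0 - a2 = 0 (mod 11).
  a2 = 2*a1 - a0 mod 11
  a2 = 2*2 - 0 mod 11
  a2 = 4 - 0 mod 11
  a2 = 4 mod 11 = 4
Step 2: The trefoil has determinant 3.
  Number of Fox p-colorings (p prime) is p^2 if p = 3, else p.
  Since 11 does not divide 3, only trivial (constant) colorings exist.
  (So the trial a0 = 0, a1 = 2 with a0 != a1 does NOT extend to a valid coloring of the whole trefoil: the other two crossing relations require 3*(a1 - a0) = 0 (mod 11), which fails.)
  Total colorings = 11
Step 3: a2 = 4, total Fox 11-colorings = 11

4


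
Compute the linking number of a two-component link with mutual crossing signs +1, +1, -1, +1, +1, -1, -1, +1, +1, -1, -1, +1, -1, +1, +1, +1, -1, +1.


Step 1: Count positive crossings: 11
Step 2: Count negative crossings: 7
Step 3: Sum of signs = 11 - 7 = 4
Step 4: Linking number = sum/2 = 4/2 = 2

2


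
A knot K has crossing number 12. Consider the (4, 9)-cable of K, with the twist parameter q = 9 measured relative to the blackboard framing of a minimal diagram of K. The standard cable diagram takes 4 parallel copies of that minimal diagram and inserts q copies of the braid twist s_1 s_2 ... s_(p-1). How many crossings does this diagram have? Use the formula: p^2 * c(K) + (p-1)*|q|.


Step 1: Each of the c(K) crossings of the companion diagram becomes p*p = p^2 crossings among the p parallel strands, and each of the |q| twists s_1 s_2 ... s_(p-1) adds (p-1) crossings.
  Crossings = p^2 * c(K) + (p-1)*|q|
Step 2: = 4^2 * 12 + (4-1)*9
Step 3: = 16*12 + 3*9
Step 4: = 192 + 27 = 219

219


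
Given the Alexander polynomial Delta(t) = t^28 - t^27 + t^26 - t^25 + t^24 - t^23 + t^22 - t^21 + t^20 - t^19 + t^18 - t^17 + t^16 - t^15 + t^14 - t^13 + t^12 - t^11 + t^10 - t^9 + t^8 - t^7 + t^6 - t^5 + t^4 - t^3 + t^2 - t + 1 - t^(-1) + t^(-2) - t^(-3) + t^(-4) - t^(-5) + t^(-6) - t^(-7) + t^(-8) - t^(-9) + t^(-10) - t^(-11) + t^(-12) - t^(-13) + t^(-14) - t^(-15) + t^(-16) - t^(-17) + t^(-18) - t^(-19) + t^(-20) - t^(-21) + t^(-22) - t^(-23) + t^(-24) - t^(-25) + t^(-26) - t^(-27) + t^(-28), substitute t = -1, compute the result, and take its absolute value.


Step 1: The polynomial has 57 terms with alternating signs, exponents from 28 down to -28.
Step 2: Substitute t = -1. The i-th term has coefficient (-1)^i and exponent (m-i),
  so its value is (-1)^i * (-1)^(m-i) = (-1)^m = 1 for every i.
Step 3: All 57 terms equal 1, so Delta(-1) = 57 * (1) = 57
Step 4: |Delta(-1)| = 57

57


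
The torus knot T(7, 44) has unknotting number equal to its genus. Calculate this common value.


For a torus knot T(p,q), both the unknotting number and genus equal (p-1)(q-1)/2.
= (7-1)(44-1)/2
= 6*43/2
= 258/2 = 129

129


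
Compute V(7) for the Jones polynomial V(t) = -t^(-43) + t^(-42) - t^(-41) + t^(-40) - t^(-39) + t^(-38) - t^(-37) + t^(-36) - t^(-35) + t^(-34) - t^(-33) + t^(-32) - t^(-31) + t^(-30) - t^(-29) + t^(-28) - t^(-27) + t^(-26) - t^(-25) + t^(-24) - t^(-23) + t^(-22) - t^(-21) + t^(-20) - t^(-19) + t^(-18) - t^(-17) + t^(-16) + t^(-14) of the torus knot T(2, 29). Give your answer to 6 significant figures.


Substituting t = 7 into V(t) = -t^(-43) + t^(-42) - t^(-41) + t^(-40) - t^(-39) + t^(-38) - t^(-37) + t^(-36) - t^(-35) + t^(-34) - t^(-33) + t^(-32) - t^(-31) + t^(-30) - t^(-29) + t^(-28) - t^(-27) + t^(-26) - t^(-25) + t^(-24) - t^(-23) + t^(-22) - t^(-21) + t^(-20) - t^(-19) + t^(-18) - t^(-17) + t^(-16) + t^(-14):
  (-)t^(-43) = -4.57914e-37
  (+)t^(-42) = 3.2054e-36
  (-)t^(-41) = -2.24378e-35
  (+)t^(-40) = 1.57065e-34
  (-)t^(-39) = -1.09945e-33
  (+)t^(-38) = 7.69617e-33
  (-)t^(-37) = -5.38732e-32
  (+)t^(-36) = 3.77112e-31
  (-)t^(-35) = -2.63979e-30
  (+)t^(-34) = 1.84785e-29
  (-)t^(-33) = -1.29349e-28
  (+)t^(-32) = 9.05446e-28
  (-)t^(-31) = -6.33812e-27
  (+)t^(-30) = 4.43669e-26
  (-)t^(-29) = -3.10568e-25
  (+)t^(-28) = 2.17398e-24
  (-)t^(-27) = -1.52178e-23
  (+)t^(-26) = 1.06525e-22
  (-)t^(-25) = -7.45674e-22
  (+)t^(-24) = 5.21972e-21
  (-)t^(-23) = -3.6538e-20
  (+)t^(-22) = 2.55766e-19
  (-)t^(-21) = -1.79036e-18
  (+)t^(-20) = 1.25325e-17
  (-)t^(-19) = -8.77278e-17
  (+)t^(-18) = 6.14095e-16
  (-)t^(-17) = -4.29866e-15
  (+)t^(-16) = 3.00906e-14
  (+)t^(-14) = 1.47444e-12
Sum = (-4.57914e-37) + (3.2054e-36) + (-2.24378e-35) + (1.57065e-34) + (-1.09945e-33) + (7.69617e-33) + (-5.38732e-32) + (3.77112e-31) + (-2.63979e-30) + (1.84785e-29) + (-1.29349e-28) + (9.05446e-28) + (-6.33812e-27) + (4.43669e-26) + (-3.10568e-25) + (2.17398e-24) + (-1.52178e-23) + (1.06525e-22) + (-7.45674e-22) + (5.21972e-21) + (-3.6538e-20) + (2.55766e-19) + (-1.79036e-18) + (1.25325e-17) + (-8.77278e-17) + (6.14095e-16) + (-4.29866e-15) + (3.00906e-14) + (1.47444e-12)
= 1.500770445e-12
Rounded to 6 significant figures: 1.50077e-12

1.50077e-12


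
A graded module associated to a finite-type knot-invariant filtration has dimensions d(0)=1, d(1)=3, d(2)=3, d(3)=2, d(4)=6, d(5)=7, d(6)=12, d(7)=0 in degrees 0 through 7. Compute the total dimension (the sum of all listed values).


Total dimension = d(0) + d(1) + ... + d(7)
= 1 + 3 + 3 + 2 + 6 + 7 + 12 + 0
= 34

34


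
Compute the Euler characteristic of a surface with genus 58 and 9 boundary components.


chi = 2 - 2g - b
= 2 - 2*58 - 9
= 2 - 116 - 9 = -123

-123


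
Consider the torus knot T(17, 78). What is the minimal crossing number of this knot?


For a torus knot T(p, q) with gcd(p,q)=1,
the crossing number is min(p*(q-1), q*(p-1)).
p*(q-1) = 17*77 = 1309
q*(p-1) = 78*16 = 1248
min(1309, 1248) = 1248

1248


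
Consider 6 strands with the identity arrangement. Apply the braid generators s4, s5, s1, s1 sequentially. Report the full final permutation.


Starting with identity [1, 2, 3, 4, 5, 6].
Apply generators in sequence:
  After s4: [1, 2, 3, 5, 4, 6]
  After s5: [1, 2, 3, 5, 6, 4]
  After s1: [2, 1, 3, 5, 6, 4]
  After s1: [1, 2, 3, 5, 6, 4]
Final permutation: [1, 2, 3, 5, 6, 4]

[1, 2, 3, 5, 6, 4]


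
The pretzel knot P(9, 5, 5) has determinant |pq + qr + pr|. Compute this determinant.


Step 1: Compute pq + qr + pr.
pq = 9*5 = 45
qr = 5*5 = 25
pr = 9*5 = 45
pq + qr + pr = 45 + 25 + 45 = 115
Step 2: Take absolute value.
det(P(9,5,5)) = |115| = 115

115


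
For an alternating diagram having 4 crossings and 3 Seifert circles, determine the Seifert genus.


For alternating knots, g = (c - s + 1)/2.
= (4 - 3 + 1)/2
= 2/2 = 1

1


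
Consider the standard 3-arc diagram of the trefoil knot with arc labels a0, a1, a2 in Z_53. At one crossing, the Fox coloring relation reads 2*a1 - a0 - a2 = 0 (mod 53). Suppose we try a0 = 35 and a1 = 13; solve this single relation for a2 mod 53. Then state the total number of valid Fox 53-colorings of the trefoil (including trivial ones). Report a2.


Step 1: Apply the given crossing relation 2*a1 - a0 - a2 = 0 (mod 53).
  a2 = 2*a1 - a0 mod 53
  a2 = 2*13 - 35 mod 53
  a2 = 26 - 35 mod 53
  a2 = -9 mod 53 = 44
Step 2: The trefoil has determinant 3.
  Number of Fox p-colorings (p prime) is p^2 if p = 3, else p.
  Since 53 does not divide 3, only trivial (constant) colorings exist.
  (So the trial a0 = 35, a1 = 13 with a0 != a1 does NOT extend to a valid coloring of the whole trefoil: the other two crossing relations require 3*(a1 - a0) = 0 (mod 53), which fails.)
  Total colorings = 53
Step 3: a2 = 44, total Fox 53-colorings = 53

44


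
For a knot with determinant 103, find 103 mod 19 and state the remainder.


Step 1: A knot is p-colorable if and only if p divides its determinant.
Step 2: Compute 103 mod 19.
103 = 5 * 19 + 8
Step 3: 103 mod 19 = 8
Step 4: The knot is 19-colorable: no

8


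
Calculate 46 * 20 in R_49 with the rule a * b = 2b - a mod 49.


46 * 20 = 2*20 - 46 mod 49
= 40 - 46 mod 49
= -6 mod 49 = 43

43


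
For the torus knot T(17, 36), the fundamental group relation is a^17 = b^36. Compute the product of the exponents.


The relation is a^17 = b^36.
Product of exponents = 17 * 36
= 612

612


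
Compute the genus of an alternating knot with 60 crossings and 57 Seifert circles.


For alternating knots, g = (c - s + 1)/2.
= (60 - 57 + 1)/2
= 4/2 = 2

2


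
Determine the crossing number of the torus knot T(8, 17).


For a torus knot T(p, q) with gcd(p,q)=1,
the crossing number is min(p*(q-1), q*(p-1)).
p*(q-1) = 8*16 = 128
q*(p-1) = 17*7 = 119
min(128, 119) = 119

119


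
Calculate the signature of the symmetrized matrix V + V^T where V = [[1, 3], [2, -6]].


Step 1: V + V^T = [[2, 5], [5, -12]]
Step 2: trace = -10, det = -49
Step 3: Discriminant = (-10)^2 - 4*(-49) = 296
Step 4: Eigenvalues: 3.60233, -13.6023
Step 5: Signature = (# positive eigenvalues) - (# negative eigenvalues) = 0

0


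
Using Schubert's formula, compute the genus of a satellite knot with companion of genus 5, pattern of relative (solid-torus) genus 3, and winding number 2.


Schubert: g(satellite) = g_rel(pattern) + |winding| * g(companion),
where g_rel(pattern) is the genus of the pattern relative to the solid torus.
= 3 + 2 * 5
= 3 + 10 = 13

13


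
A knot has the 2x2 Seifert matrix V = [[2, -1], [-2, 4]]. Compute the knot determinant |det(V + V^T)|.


Step 1: Form V + V^T where V = [[2, -1], [-2, 4]]
  V^T = [[2, -2], [-1, 4]]
  V + V^T = [[4, -3], [-3, 8]]
Step 2: det(V + V^T) = 4*8 - (-3)*(-3)
  = 32 - 9 = 23
Step 3: Knot determinant = |det(V + V^T)| = |23| = 23

23


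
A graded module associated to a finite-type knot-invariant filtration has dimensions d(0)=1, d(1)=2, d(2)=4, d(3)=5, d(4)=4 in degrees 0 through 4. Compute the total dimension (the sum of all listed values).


Total dimension = d(0) + d(1) + ... + d(4)
= 1 + 2 + 4 + 5 + 4
= 16

16


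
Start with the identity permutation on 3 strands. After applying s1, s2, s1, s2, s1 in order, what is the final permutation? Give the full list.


Starting with identity [1, 2, 3].
Apply generators in sequence:
  After s1: [2, 1, 3]
  After s2: [2, 3, 1]
  After s1: [3, 2, 1]
  After s2: [3, 1, 2]
  After s1: [1, 3, 2]
Final permutation: [1, 3, 2]

[1, 3, 2]


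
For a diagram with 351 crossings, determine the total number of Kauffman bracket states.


Each crossing contributes 2 choices (A-smoothing or B-smoothing).
Total states = 2^351 = 4586997231980143023221641790604173881593129978336562247475177678773845752176969616140037106220251373109248

4586997231980143023221641790604173881593129978336562247475177678773845752176969616140037106220251373109248


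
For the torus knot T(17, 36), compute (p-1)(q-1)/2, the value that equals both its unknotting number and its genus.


For a torus knot T(p,q), both the unknotting number and genus equal (p-1)(q-1)/2.
= (17-1)(36-1)/2
= 16*35/2
= 560/2 = 280

280


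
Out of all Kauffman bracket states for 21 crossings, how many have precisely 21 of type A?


We choose which 21 of 21 crossings get A-smoothings.
C(21, 21) = 21! / (21! * 0!)
= 1

1


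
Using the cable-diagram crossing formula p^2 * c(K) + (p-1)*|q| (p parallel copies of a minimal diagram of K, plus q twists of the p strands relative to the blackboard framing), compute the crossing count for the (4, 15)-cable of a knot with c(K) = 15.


Step 1: Each of the c(K) crossings of the companion diagram becomes p*p = p^2 crossings among the p parallel strands, and each of the |q| twists s_1 s_2 ... s_(p-1) adds (p-1) crossings.
  Crossings = p^2 * c(K) + (p-1)*|q|
Step 2: = 4^2 * 15 + (4-1)*15
Step 3: = 16*15 + 3*15
Step 4: = 240 + 45 = 285

285


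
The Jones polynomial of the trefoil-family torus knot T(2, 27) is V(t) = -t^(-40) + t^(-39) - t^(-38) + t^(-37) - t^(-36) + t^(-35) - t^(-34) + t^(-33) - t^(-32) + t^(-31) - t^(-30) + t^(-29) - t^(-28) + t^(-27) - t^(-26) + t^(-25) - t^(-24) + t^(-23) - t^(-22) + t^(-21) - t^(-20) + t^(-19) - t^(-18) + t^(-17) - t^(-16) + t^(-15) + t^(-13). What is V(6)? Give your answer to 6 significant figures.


Substituting t = 6 into V(t) = -t^(-40) + t^(-39) - t^(-38) + t^(-37) - t^(-36) + t^(-35) - t^(-34) + t^(-33) - t^(-32) + t^(-31) - t^(-30) + t^(-29) - t^(-28) + t^(-27) - t^(-26) + t^(-25) - t^(-24) + t^(-23) - t^(-22) + t^(-21) - t^(-20) + t^(-19) - t^(-18) + t^(-17) - t^(-16) + t^(-15) + t^(-13):
  (-)t^(-40) = -7.48083e-32
  (+)t^(-39) = 4.4885e-31
  (-)t^(-38) = -2.6931e-30
  (+)t^(-37) = 1.61586e-29
  (-)t^(-36) = -9.69516e-29
  (+)t^(-35) = 5.8171e-28
  (-)t^(-34) = -3.49026e-27
  (+)t^(-33) = 2.09415e-26
  (-)t^(-32) = -1.25649e-25
  (+)t^(-31) = 7.53896e-25
  (-)t^(-30) = -4.52337e-24
  (+)t^(-29) = 2.71402e-23
  (-)t^(-28) = -1.62841e-22
  (+)t^(-27) = 9.77049e-22
  (-)t^(-26) = -5.86229e-21
  (+)t^(-25) = 3.51738e-20
  (-)t^(-24) = -2.11043e-19
  (+)t^(-23) = 1.26626e-18
  (-)t^(-22) = -7.59753e-18
  (+)t^(-21) = 4.55852e-17
  (-)t^(-20) = -2.73511e-16
  (+)t^(-19) = 1.64107e-15
  (-)t^(-18) = -9.8464e-15
  (+)t^(-17) = 5.90784e-14
  (-)t^(-16) = -3.5447e-13
  (+)t^(-15) = 2.12682e-12
  (+)t^(-13) = 7.65656e-11
Sum = (-7.48083e-32) + (4.4885e-31) + (-2.6931e-30) + (1.61586e-29) + (-9.69516e-29) + (5.8171e-28) + (-3.49026e-27) + (2.09415e-26) + (-1.25649e-25) + (7.53896e-25) + (-4.52337e-24) + (2.71402e-23) + (-1.62841e-22) + (9.77049e-22) + (-5.86229e-21) + (3.51738e-20) + (-2.11043e-19) + (1.26626e-18) + (-7.59753e-18) + (4.55852e-17) + (-2.73511e-16) + (1.64107e-15) + (-9.8464e-15) + (5.90784e-14) + (-3.5447e-13) + (2.12682e-12) + (7.65656e-11)
= 7.838860037e-11
Rounded to 6 significant figures: 7.83886e-11

7.83886e-11


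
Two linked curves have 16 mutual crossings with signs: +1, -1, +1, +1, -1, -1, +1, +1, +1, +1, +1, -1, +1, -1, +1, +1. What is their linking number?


Step 1: Count positive crossings: 11
Step 2: Count negative crossings: 5
Step 3: Sum of signs = 11 - 5 = 6
Step 4: Linking number = sum/2 = 6/2 = 3

3


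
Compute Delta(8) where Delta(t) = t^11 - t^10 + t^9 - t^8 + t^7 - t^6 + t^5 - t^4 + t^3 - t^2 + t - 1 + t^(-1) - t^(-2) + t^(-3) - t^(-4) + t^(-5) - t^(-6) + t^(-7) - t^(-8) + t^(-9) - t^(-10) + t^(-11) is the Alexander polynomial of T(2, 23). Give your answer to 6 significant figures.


Substituting t = 8 into Delta(t) = t^11 - t^10 + t^9 - t^8 + t^7 - t^6 + t^5 - t^4 + t^3 - t^2 + t - 1 + t^(-1) - t^(-2) + t^(-3) - t^(-4) + t^(-5) - t^(-6) + t^(-7) - t^(-8) + t^(-9) - t^(-10) + t^(-11):
Term values: (8589934592) + (-1073741824) + (134217728) + (-16777216) + (2097152) + (-262144) + (32768) + (-4096) + (512) + (-64) + (8) + (-1) + (0.125) + (-0.015625) + (0.00195312) + (-0.000244141) + (3.05176e-05) + (-3.8147e-06) + (4.76837e-07) + (-5.96046e-08) + (7.45058e-09) + (-9.31323e-10) + (1.16415e-10)
Sum = 7635497415
Rounded to 6 significant figures: 7.6355e+09

7.6355e+09


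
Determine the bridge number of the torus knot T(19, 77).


The bridge number of T(p,q) is min(p,q).
min(19, 77) = 19

19


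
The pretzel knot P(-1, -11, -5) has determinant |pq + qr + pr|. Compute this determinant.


Step 1: Compute pq + qr + pr.
pq = (-1)*(-11) = 11
qr = (-11)*(-5) = 55
pr = (-1)*(-5) = 5
pq + qr + pr = 11 + 55 + 5 = 71
Step 2: Take absolute value.
det(P(-1,-11,-5)) = |71| = 71

71


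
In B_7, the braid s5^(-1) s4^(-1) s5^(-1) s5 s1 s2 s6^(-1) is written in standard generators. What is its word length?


The word length counts the number of generators (including inverses).
Listing each generator: s5^(-1), s4^(-1), s5^(-1), s5, s1, s2, s6^(-1)
There are 7 generators in this braid word.

7


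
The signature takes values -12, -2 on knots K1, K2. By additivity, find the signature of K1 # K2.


The signature is additive under connected sum.
signature(K1 # K2) = (-12) + (-2)
= -14

-14


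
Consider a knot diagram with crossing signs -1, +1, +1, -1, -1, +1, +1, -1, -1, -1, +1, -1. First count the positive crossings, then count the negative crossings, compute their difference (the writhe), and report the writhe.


Step 1: Count positive crossings (+1).
Positive crossings: 5
Step 2: Count negative crossings (-1).
Negative crossings: 7
Step 3: Writhe = (positive) - (negative)
w = 5 - 7 = -2
Step 4: |w| = 2, and w is negative

-2


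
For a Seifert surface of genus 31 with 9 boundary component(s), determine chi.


chi = 2 - 2g - b
= 2 - 2*31 - 9
= 2 - 62 - 9 = -69

-69


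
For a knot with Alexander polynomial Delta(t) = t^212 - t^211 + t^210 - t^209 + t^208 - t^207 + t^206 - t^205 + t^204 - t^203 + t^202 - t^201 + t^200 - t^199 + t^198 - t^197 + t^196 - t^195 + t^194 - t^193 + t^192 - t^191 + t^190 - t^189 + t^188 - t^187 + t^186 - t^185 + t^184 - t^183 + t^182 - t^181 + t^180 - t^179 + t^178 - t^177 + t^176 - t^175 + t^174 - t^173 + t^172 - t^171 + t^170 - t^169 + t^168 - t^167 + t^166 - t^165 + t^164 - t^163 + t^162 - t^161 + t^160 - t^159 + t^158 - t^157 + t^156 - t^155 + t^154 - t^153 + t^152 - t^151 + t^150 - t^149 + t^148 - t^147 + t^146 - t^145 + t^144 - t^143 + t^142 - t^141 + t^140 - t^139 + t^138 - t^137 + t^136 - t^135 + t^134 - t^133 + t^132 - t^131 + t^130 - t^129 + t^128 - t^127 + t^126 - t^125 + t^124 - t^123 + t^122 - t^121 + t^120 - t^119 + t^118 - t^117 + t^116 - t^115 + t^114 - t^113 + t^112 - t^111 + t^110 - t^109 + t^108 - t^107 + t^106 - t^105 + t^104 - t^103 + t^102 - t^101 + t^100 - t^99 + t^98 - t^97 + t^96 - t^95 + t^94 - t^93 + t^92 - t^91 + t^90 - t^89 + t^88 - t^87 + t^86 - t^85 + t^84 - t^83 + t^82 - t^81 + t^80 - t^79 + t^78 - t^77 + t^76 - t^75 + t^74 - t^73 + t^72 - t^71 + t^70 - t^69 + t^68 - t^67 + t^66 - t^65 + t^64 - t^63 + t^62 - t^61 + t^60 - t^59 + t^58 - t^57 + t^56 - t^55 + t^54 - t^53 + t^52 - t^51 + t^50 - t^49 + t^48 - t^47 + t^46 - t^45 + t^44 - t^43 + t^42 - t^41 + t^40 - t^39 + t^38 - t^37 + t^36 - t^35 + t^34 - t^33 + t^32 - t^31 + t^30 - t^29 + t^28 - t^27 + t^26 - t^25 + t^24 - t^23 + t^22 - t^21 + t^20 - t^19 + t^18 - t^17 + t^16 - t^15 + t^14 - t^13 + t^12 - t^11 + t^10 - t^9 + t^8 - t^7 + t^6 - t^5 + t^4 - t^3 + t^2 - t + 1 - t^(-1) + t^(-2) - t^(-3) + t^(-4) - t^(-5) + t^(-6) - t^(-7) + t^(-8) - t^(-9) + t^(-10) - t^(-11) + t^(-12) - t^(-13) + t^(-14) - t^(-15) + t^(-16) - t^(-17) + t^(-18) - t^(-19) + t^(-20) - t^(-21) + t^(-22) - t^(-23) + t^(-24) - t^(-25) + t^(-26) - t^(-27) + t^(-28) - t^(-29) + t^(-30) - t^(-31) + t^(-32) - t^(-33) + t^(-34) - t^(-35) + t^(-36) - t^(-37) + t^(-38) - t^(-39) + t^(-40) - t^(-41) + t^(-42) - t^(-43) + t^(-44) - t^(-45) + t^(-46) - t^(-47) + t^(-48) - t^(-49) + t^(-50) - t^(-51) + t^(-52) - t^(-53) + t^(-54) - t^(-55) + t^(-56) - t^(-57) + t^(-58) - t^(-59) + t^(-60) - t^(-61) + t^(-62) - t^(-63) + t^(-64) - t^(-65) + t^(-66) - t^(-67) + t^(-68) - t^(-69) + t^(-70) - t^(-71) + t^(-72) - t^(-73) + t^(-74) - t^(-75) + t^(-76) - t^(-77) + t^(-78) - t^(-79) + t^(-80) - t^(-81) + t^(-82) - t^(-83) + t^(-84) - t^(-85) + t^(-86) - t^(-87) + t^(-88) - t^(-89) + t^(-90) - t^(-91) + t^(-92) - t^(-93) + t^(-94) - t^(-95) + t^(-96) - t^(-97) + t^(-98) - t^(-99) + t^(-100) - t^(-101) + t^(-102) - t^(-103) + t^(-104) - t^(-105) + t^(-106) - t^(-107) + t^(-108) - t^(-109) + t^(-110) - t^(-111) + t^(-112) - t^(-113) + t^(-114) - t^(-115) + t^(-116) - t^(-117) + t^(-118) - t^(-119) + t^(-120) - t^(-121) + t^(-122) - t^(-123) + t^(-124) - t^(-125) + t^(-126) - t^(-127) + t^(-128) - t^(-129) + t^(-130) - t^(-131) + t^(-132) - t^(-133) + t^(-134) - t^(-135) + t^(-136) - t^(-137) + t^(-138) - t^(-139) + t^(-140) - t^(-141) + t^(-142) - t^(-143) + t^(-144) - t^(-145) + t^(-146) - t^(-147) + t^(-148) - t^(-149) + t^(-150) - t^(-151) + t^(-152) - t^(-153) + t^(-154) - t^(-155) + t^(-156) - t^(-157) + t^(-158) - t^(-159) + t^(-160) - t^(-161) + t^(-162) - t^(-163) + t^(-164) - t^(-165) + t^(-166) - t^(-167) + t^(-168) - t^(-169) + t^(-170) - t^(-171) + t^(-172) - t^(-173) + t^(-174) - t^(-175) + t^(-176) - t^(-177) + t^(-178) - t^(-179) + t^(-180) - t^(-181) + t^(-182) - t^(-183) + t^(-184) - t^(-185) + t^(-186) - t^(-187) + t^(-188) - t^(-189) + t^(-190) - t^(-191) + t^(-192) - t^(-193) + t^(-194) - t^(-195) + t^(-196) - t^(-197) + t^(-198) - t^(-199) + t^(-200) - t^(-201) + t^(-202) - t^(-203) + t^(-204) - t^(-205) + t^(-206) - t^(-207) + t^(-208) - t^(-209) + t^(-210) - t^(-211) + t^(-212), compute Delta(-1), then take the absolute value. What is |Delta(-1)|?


Step 1: The polynomial has 425 terms with alternating signs, exponents from 212 down to -212.
Step 2: Substitute t = -1. The i-th term has coefficient (-1)^i and exponent (m-i),
  so its value is (-1)^i * (-1)^(m-i) = (-1)^m = 1 for every i.
Step 3: All 425 terms equal 1, so Delta(-1) = 425 * (1) = 425
Step 4: |Delta(-1)| = 425

425


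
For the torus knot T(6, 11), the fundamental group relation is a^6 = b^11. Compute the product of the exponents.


The relation is a^6 = b^11.
Product of exponents = 6 * 11
= 66

66


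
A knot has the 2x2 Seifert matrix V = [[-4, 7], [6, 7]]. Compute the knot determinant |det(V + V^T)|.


Step 1: Form V + V^T where V = [[-4, 7], [6, 7]]
  V^T = [[-4, 6], [7, 7]]
  V + V^T = [[-8, 13], [13, 14]]
Step 2: det(V + V^T) = (-8)*14 - 13*13
  = -112 - 169 = -281
Step 3: Knot determinant = |det(V + V^T)| = |-281| = 281

281


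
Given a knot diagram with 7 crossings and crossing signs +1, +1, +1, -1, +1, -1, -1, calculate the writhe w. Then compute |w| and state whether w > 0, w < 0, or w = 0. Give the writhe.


Step 1: Count positive crossings (+1).
Positive crossings: 4
Step 2: Count negative crossings (-1).
Negative crossings: 3
Step 3: Writhe = (positive) - (negative)
w = 4 - 3 = 1
Step 4: |w| = 1, and w is positive

1


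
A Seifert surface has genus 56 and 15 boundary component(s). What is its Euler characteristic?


chi = 2 - 2g - b
= 2 - 2*56 - 15
= 2 - 112 - 15 = -125

-125


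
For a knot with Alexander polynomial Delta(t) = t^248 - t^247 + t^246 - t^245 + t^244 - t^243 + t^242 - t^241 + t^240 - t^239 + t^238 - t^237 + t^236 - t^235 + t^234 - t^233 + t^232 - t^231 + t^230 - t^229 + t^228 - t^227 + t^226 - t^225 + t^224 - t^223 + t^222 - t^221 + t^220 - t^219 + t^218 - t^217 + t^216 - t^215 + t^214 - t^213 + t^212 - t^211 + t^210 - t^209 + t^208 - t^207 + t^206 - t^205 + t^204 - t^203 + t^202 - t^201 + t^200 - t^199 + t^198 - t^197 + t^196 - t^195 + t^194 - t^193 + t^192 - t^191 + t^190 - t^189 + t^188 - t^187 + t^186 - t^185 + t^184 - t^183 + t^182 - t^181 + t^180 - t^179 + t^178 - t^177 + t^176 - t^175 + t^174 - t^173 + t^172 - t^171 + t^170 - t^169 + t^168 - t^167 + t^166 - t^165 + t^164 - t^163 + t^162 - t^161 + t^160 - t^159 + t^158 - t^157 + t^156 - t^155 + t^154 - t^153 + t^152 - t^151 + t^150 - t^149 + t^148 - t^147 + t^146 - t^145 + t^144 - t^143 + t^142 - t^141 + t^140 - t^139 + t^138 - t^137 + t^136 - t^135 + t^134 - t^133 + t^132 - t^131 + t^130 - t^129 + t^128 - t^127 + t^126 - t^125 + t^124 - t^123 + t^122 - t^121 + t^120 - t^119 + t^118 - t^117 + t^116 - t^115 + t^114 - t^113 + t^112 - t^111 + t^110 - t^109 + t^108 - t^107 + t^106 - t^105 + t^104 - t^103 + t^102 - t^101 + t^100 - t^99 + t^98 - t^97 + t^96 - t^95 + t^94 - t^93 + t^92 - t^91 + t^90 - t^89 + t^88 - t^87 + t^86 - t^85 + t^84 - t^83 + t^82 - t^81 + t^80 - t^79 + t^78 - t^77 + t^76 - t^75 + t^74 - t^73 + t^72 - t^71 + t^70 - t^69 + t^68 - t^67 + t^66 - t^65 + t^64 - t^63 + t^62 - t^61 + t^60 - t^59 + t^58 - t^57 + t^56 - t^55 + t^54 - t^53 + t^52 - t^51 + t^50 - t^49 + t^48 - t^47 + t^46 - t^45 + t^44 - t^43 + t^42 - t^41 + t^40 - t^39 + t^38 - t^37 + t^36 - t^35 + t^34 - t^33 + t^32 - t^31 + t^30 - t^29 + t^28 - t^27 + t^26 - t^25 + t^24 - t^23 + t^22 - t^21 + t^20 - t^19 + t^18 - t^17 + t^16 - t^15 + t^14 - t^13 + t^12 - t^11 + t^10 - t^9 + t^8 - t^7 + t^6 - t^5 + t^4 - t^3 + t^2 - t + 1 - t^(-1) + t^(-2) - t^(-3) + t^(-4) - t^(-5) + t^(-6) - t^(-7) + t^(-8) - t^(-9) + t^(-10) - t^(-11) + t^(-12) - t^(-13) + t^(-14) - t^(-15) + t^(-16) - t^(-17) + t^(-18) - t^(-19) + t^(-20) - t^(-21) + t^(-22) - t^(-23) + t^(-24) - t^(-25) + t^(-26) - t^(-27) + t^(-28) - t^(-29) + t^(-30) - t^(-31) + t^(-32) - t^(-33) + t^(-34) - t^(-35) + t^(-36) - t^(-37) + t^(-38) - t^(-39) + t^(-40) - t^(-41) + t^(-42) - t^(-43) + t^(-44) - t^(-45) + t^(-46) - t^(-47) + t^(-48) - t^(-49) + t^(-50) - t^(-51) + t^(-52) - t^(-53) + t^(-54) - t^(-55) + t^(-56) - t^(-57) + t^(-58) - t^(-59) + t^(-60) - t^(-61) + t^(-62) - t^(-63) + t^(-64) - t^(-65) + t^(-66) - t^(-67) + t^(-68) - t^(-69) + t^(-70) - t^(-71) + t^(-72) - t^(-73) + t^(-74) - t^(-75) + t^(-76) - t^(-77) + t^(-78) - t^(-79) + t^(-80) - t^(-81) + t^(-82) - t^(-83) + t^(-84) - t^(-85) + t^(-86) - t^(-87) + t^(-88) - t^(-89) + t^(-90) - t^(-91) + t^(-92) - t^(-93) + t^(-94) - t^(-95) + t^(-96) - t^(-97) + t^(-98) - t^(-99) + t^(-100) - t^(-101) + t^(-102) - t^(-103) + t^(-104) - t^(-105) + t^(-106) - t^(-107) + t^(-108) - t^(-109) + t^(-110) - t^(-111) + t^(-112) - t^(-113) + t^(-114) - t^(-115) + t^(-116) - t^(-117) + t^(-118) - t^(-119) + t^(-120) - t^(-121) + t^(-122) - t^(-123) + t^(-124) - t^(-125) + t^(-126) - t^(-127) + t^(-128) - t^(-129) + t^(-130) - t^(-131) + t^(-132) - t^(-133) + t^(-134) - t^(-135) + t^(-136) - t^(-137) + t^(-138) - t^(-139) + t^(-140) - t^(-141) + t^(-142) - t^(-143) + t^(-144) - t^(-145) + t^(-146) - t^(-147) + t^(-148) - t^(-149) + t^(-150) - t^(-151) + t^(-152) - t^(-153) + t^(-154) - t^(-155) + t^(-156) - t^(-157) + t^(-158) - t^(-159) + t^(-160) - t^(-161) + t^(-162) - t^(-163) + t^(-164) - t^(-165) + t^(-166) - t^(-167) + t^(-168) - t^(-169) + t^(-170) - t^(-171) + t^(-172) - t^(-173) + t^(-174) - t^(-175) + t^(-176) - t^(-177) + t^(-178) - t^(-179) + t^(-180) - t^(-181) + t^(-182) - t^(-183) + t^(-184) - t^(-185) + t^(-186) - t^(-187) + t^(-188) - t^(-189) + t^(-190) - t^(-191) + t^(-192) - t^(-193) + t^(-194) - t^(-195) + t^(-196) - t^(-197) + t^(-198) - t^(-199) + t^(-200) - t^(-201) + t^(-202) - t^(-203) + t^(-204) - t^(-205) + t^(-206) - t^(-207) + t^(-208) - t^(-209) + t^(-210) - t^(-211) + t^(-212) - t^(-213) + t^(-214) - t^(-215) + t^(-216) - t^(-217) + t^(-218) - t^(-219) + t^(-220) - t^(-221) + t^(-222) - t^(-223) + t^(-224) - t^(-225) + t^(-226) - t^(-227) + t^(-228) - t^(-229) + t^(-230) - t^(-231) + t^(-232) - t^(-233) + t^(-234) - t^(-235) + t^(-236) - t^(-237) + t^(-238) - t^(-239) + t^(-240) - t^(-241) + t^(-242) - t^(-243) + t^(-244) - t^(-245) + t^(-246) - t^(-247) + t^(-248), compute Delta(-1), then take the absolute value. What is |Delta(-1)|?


Step 1: The polynomial has 497 terms with alternating signs, exponents from 248 down to -248.
Step 2: Substitute t = -1. The i-th term has coefficient (-1)^i and exponent (m-i),
  so its value is (-1)^i * (-1)^(m-i) = (-1)^m = 1 for every i.
Step 3: All 497 terms equal 1, so Delta(-1) = 497 * (1) = 497
Step 4: |Delta(-1)| = 497

497


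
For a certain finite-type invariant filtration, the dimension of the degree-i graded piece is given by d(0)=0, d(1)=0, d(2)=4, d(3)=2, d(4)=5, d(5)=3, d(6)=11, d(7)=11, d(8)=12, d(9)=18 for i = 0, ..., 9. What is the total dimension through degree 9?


Total dimension = d(0) + d(1) + ... + d(9)
= 0 + 0 + 4 + 2 + 5 + 3 + 11 + 11 + 12 + 18
= 66

66


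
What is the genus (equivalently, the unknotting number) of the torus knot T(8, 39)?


For a torus knot T(p,q), both the unknotting number and genus equal (p-1)(q-1)/2.
= (8-1)(39-1)/2
= 7*38/2
= 266/2 = 133

133


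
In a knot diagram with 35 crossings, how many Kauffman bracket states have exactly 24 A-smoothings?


We choose which 24 of 35 crossings get A-smoothings.
C(35, 24) = 35! / (24! * 11!)
= 417225900

417225900


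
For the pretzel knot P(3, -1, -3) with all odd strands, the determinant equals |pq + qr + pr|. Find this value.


Step 1: Compute pq + qr + pr.
pq = 3*(-1) = -3
qr = (-1)*(-3) = 3
pr = 3*(-3) = -9
pq + qr + pr = -3 + 3 + (-9) = -9
Step 2: Take absolute value.
det(P(3,-1,-3)) = |-9| = 9

9


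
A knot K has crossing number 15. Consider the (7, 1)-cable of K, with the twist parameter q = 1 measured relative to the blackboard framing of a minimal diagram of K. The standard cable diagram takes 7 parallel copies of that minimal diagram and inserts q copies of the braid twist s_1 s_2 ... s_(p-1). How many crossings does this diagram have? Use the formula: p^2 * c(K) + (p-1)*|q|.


Step 1: Each of the c(K) crossings of the companion diagram becomes p*p = p^2 crossings among the p parallel strands, and each of the |q| twists s_1 s_2 ... s_(p-1) adds (p-1) crossings.
  Crossings = p^2 * c(K) + (p-1)*|q|
Step 2: = 7^2 * 15 + (7-1)*1
Step 3: = 49*15 + 6*1
Step 4: = 735 + 6 = 741

741


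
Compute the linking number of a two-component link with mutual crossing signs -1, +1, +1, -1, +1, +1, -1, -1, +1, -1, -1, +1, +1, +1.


Step 1: Count positive crossings: 8
Step 2: Count negative crossings: 6
Step 3: Sum of signs = 8 - 6 = 2
Step 4: Linking number = sum/2 = 2/2 = 1

1


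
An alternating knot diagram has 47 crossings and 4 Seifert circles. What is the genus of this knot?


For alternating knots, g = (c - s + 1)/2.
= (47 - 4 + 1)/2
= 44/2 = 22

22


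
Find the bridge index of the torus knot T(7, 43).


The bridge number of T(p,q) is min(p,q).
min(7, 43) = 7

7


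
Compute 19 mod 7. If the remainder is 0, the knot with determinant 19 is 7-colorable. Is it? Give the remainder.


Step 1: A knot is p-colorable if and only if p divides its determinant.
Step 2: Compute 19 mod 7.
19 = 2 * 7 + 5
Step 3: 19 mod 7 = 5
Step 4: The knot is 7-colorable: no

5


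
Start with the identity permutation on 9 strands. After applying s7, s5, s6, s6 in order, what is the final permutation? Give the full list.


Starting with identity [1, 2, 3, 4, 5, 6, 7, 8, 9].
Apply generators in sequence:
  After s7: [1, 2, 3, 4, 5, 6, 8, 7, 9]
  After s5: [1, 2, 3, 4, 6, 5, 8, 7, 9]
  After s6: [1, 2, 3, 4, 6, 8, 5, 7, 9]
  After s6: [1, 2, 3, 4, 6, 5, 8, 7, 9]
Final permutation: [1, 2, 3, 4, 6, 5, 8, 7, 9]

[1, 2, 3, 4, 6, 5, 8, 7, 9]


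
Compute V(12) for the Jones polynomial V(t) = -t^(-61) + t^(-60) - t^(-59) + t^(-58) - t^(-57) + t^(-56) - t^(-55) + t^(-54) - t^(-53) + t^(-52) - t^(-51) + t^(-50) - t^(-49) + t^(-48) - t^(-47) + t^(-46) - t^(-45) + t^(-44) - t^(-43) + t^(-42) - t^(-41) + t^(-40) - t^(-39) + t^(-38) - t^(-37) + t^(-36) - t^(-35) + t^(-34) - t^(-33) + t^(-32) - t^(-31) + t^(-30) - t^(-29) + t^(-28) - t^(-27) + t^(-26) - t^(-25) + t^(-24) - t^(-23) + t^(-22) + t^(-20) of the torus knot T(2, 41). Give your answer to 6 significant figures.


Substituting t = 12 into V(t) = -t^(-61) + t^(-60) - t^(-59) + t^(-58) - t^(-57) + t^(-56) - t^(-55) + t^(-54) - t^(-53) + t^(-52) - t^(-51) + t^(-50) - t^(-49) + t^(-48) - t^(-47) + t^(-46) - t^(-45) + t^(-44) - t^(-43) + t^(-42) - t^(-41) + t^(-40) - t^(-39) + t^(-38) - t^(-37) + t^(-36) - t^(-35) + t^(-34) - t^(-33) + t^(-32) - t^(-31) + t^(-30) - t^(-29) + t^(-28) - t^(-27) + t^(-26) - t^(-25) + t^(-24) - t^(-23) + t^(-22) + t^(-20):
  (-)t^(-61) = -1.47892e-66
  (+)t^(-60) = 1.7747e-65
  (-)t^(-59) = -2.12964e-64
  (+)t^(-58) = 2.55557e-63
  (-)t^(-57) = -3.06668e-62
  (+)t^(-56) = 3.68002e-61
  (-)t^(-55) = -4.41602e-60
  (+)t^(-54) = 5.29923e-59
  (-)t^(-53) = -6.35908e-58
  (+)t^(-52) = 7.63089e-57
  (-)t^(-51) = -9.15707e-56
  (+)t^(-50) = 1.09885e-54
  (-)t^(-49) = -1.31862e-53
  (+)t^(-48) = 1.58234e-52
  (-)t^(-47) = -1.89881e-51
  (+)t^(-46) = 2.27857e-50
  (-)t^(-45) = -2.73429e-49
  (+)t^(-44) = 3.28114e-48
  (-)t^(-43) = -3.93737e-47
  (+)t^(-42) = 4.72485e-46
  (-)t^(-41) = -5.66982e-45
  (+)t^(-40) = 6.80378e-44
  (-)t^(-39) = -8.16453e-43
  (+)t^(-38) = 9.79744e-42
  (-)t^(-37) = -1.17569e-40
  (+)t^(-36) = 1.41083e-39
  (-)t^(-35) = -1.693e-38
  (+)t^(-34) = 2.0316e-37
  (-)t^(-33) = -2.43792e-36
  (+)t^(-32) = 2.9255e-35
  (-)t^(-31) = -3.5106e-34
  (+)t^(-30) = 4.21272e-33
  (-)t^(-29) = -5.05526e-32
  (+)t^(-28) = 6.06632e-31
  (-)t^(-27) = -7.27958e-30
  (+)t^(-26) = 8.7355e-29
  (-)t^(-25) = -1.04826e-27
  (+)t^(-24) = 1.25791e-26
  (-)t^(-23) = -1.50949e-25
  (+)t^(-22) = 1.81139e-24
  (+)t^(-20) = 2.60841e-22
Sum = (-1.47892e-66) + (1.7747e-65) + (-2.12964e-64) + (2.55557e-63) + (-3.06668e-62) + (3.68002e-61) + (-4.41602e-60) + (5.29923e-59) + (-6.35908e-58) + (7.63089e-57) + (-9.15707e-56) + (1.09885e-54) + (-1.31862e-53) + (1.58234e-52) + (-1.89881e-51) + (2.27857e-50) + (-2.73429e-49) + (3.28114e-48) + (-3.93737e-47) + (4.72485e-46) + (-5.66982e-45) + (6.80378e-44) + (-8.16453e-43) + (9.79744e-42) + (-1.17569e-40) + (1.41083e-39) + (-1.693e-38) + (2.0316e-37) + (-2.43792e-36) + (2.9255e-35) + (-3.5106e-34) + (4.21272e-33) + (-5.05526e-32) + (6.06632e-31) + (-7.27958e-30) + (8.7355e-29) + (-1.04826e-27) + (1.25791e-26) + (-1.50949e-25) + (1.81139e-24) + (2.60841e-22)
= 2.625125877e-22
Rounded to 6 significant figures: 2.62513e-22

2.62513e-22


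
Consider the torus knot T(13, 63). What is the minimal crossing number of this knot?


For a torus knot T(p, q) with gcd(p,q)=1,
the crossing number is min(p*(q-1), q*(p-1)).
p*(q-1) = 13*62 = 806
q*(p-1) = 63*12 = 756
min(806, 756) = 756

756


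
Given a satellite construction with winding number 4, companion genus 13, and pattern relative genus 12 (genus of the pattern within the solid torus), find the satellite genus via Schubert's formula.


Schubert: g(satellite) = g_rel(pattern) + |winding| * g(companion),
where g_rel(pattern) is the genus of the pattern relative to the solid torus.
= 12 + 4 * 13
= 12 + 52 = 64

64


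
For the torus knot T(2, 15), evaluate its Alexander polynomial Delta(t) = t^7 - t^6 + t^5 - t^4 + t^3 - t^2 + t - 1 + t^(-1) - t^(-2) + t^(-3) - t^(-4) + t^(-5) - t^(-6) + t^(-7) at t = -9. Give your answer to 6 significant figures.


Substituting t = -9 into Delta(t) = t^7 - t^6 + t^5 - t^4 + t^3 - t^2 + t - 1 + t^(-1) - t^(-2) + t^(-3) - t^(-4) + t^(-5) - t^(-6) + t^(-7):
Term values: (-4782969) + (-531441) + (-59049) + (-6561) + (-729) + (-81) + (-9) + (-1) + (-0.111111) + (-0.0123457) + (-0.00137174) + (-0.000152416) + (-1.69351e-05) + (-1.88168e-06) + (-2.09075e-07)
Sum = -5380840.125
Rounded to 6 significant figures: -5.38084e+06

-5.38084e+06


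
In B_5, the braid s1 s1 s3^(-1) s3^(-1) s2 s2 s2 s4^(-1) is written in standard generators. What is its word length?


The word length counts the number of generators (including inverses).
Listing each generator: s1, s1, s3^(-1), s3^(-1), s2, s2, s2, s4^(-1)
There are 8 generators in this braid word.

8


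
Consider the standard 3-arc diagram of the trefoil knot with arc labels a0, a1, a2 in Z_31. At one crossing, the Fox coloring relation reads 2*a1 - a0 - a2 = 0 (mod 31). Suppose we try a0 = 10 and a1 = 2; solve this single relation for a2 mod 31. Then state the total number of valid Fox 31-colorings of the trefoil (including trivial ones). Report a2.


Step 1: Apply the given crossing relation 2*a1 - a0 - a2 = 0 (mod 31).
  a2 = 2*a1 - a0 mod 31
  a2 = 2*2 - 10 mod 31
  a2 = 4 - 10 mod 31
  a2 = -6 mod 31 = 25
Step 2: The trefoil has determinant 3.
  Number of Fox p-colorings (p prime) is p^2 if p = 3, else p.
  Since 31 does not divide 3, only trivial (constant) colorings exist.
  (So the trial a0 = 10, a1 = 2 with a0 != a1 does NOT extend to a valid coloring of the whole trefoil: the other two crossing relations require 3*(a1 - a0) = 0 (mod 31), which fails.)
  Total colorings = 31
Step 3: a2 = 25, total Fox 31-colorings = 31

25


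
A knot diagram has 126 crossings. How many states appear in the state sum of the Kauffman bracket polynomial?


Each crossing contributes 2 choices (A-smoothing or B-smoothing).
Total states = 2^126 = 85070591730234615865843651857942052864

85070591730234615865843651857942052864


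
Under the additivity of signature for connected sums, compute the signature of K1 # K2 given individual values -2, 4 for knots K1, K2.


The signature is additive under connected sum.
signature(K1 # K2) = (-2) + (4)
= 2

2


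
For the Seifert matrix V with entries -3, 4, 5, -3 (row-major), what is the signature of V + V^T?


Step 1: V + V^T = [[-6, 9], [9, -6]]
Step 2: trace = -12, det = -45
Step 3: Discriminant = (-12)^2 - 4*(-45) = 324
Step 4: Eigenvalues: 3, -15
Step 5: Signature = (# positive eigenvalues) - (# negative eigenvalues) = 0

0


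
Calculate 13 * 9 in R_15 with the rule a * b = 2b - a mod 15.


13 * 9 = 2*9 - 13 mod 15
= 18 - 13 mod 15
= 5 mod 15 = 5

5


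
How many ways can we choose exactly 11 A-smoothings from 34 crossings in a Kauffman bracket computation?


We choose which 11 of 34 crossings get A-smoothings.
C(34, 11) = 34! / (11! * 23!)
= 286097760

286097760


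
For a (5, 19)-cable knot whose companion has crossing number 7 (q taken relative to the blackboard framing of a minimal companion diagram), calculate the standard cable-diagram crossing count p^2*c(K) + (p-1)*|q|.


Step 1: Each of the c(K) crossings of the companion diagram becomes p*p = p^2 crossings among the p parallel strands, and each of the |q| twists s_1 s_2 ... s_(p-1) adds (p-1) crossings.
  Crossings = p^2 * c(K) + (p-1)*|q|
Step 2: = 5^2 * 7 + (5-1)*19
Step 3: = 25*7 + 4*19
Step 4: = 175 + 76 = 251

251


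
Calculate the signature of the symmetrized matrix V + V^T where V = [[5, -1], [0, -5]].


Step 1: V + V^T = [[10, -1], [-1, -10]]
Step 2: trace = 0, det = -101
Step 3: Discriminant = 0^2 - 4*(-101) = 404
Step 4: Eigenvalues: 10.0499, -10.0499
Step 5: Signature = (# positive eigenvalues) - (# negative eigenvalues) = 0

0
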